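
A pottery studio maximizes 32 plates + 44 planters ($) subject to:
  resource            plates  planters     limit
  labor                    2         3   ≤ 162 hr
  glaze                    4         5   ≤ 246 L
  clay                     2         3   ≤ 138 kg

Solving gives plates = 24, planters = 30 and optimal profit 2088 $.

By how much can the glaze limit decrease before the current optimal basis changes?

16

Binding constraints: glaze, clay. The basis is B = [[4,5],[2,3]] with det 2.
Per unit decrease in glaze, x* moves by d = (-1.5, 1).
The basis stays optimal until plates reaches 0; allowable decrease = 16 L.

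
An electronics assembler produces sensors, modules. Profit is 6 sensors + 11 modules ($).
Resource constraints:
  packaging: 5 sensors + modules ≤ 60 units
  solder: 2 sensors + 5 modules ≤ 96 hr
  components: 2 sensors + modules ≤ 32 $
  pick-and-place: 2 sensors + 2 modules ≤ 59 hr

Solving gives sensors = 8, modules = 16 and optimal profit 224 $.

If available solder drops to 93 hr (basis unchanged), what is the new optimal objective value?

At the optimum: packaging uses 56 of 60 (slack = 4); solder uses 96 of 96 (binding); components uses 32 of 32 (binding); pick-and-place uses 48 of 59 (slack = 11).
Since packaging, pick-and-place are not tight, their duals are 0.
The binding rows give the dual system: 2·y_solder + 2·y_components = 6 and 5·y_solder + 1·y_components = 11.
This yields shadow prices y_solder = 2, y_components = 1.
Δz = y_solder·Δb = 2 × (-3) = -6, so new z* = 224 − 6 = 218.

218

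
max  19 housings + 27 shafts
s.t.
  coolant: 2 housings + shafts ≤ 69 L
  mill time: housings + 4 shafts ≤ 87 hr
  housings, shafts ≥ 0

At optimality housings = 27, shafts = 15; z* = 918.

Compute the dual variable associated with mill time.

Both coolant and mill time are binding at x*.
The binding rows give the dual system: 2·y_coolant + 1·y_mill time = 19 and 1·y_coolant + 4·y_mill time = 27.
Solving: y_coolant = 7, y_mill time = 5.
Shadow price of mill time = 5.

5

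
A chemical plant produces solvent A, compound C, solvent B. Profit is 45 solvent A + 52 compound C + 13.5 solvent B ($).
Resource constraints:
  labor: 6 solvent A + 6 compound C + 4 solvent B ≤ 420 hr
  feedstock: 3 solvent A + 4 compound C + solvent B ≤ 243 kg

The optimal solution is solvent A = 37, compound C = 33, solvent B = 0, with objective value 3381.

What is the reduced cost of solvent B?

At the optimum: labor uses 420 of 420 (binding); feedstock uses 243 of 243 (binding).
The binding rows give the dual system: 6·y_labor + 3·y_feedstock = 45 and 6·y_labor + 4·y_feedstock = 52.
→ y_labor = 4 and y_feedstock = 7.
Reduced cost of solvent B: c₃ − yᵀa₃ = 13.5 − (4·4 + 7·1) = 13.5 − 23 = -9.5.

-9.5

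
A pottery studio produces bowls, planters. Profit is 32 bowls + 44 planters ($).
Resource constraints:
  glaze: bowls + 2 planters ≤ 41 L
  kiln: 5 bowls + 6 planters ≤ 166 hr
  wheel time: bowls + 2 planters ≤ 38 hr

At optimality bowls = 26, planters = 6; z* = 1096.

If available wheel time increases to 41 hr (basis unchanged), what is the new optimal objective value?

Binding: kiln and wheel time. Non-binding: glaze (3 unused).
Since glaze is not tight, its dual is 0.
Dual feasibility on the basic columns requires 5·y_kiln + 1·y_wheel time = 32, 6·y_kiln + 2·y_wheel time = 44.
This yields shadow prices y_kiln = 5, y_wheel time = 7.
Δz = y_wheel time·Δb = 7 × (3) = 21, so new z* = 1096 + 21 = 1117.

1117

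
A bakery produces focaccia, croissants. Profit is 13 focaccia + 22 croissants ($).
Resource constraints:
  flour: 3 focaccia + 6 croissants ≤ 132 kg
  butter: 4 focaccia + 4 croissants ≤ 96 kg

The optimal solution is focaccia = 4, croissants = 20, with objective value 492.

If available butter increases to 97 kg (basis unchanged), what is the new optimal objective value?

493

Check each constraint at x*: flour 132/132 (tight); butter 96/96 (tight).
The binding rows give the dual system: 3·y_flour + 4·y_butter = 13 and 6·y_flour + 4·y_butter = 22.
This yields shadow prices y_flour = 3, y_butter = 1.
Δz = y_butter·Δb = 1 × (1) = 1, so new z* = 492 + 1 = 493.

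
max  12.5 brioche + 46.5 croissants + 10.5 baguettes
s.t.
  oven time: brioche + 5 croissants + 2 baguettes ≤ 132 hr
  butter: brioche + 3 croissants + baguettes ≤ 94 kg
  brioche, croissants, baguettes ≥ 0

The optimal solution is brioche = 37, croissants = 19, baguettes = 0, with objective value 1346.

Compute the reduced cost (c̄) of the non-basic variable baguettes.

-6.5

Check each constraint at x*: oven time 132/132 (tight); butter 94/94 (tight).
Dual feasibility on the basic columns requires 1·y_oven time + 1·y_butter = 12.5, 5·y_oven time + 3·y_butter = 46.5.
This yields shadow prices y_oven time = 4.5, y_butter = 8.
Reduced cost of baguettes: c₃ − yᵀa₃ = 10.5 − (4.5·2 + 8·1) = 10.5 − 17 = -6.5.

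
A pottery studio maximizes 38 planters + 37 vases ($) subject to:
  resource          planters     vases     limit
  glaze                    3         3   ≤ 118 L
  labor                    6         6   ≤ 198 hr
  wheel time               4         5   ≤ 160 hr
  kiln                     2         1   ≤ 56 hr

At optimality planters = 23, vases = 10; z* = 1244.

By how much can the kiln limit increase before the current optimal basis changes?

10

Binding constraints: labor, kiln. The basis is B = [[6,6],[2,1]] with det -6.
Per unit increase in kiln, x* moves by d = (1, -1).
The basis stays optimal until vases reaches 0; allowable increase = 10 hr.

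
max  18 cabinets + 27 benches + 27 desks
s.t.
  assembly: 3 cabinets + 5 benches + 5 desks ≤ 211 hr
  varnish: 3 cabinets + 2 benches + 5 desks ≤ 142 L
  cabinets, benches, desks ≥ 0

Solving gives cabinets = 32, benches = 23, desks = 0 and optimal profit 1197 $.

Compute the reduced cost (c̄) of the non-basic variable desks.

Both assembly and varnish are binding at x*.
The binding rows give the dual system: 3·y_assembly + 3·y_varnish = 18 and 5·y_assembly + 2·y_varnish = 27.
Solving: y_assembly = 5, y_varnish = 1.
Reduced cost of desks: c₃ − yᵀa₃ = 27 − (5·5 + 1·5) = 27 − 30 = -3.

-3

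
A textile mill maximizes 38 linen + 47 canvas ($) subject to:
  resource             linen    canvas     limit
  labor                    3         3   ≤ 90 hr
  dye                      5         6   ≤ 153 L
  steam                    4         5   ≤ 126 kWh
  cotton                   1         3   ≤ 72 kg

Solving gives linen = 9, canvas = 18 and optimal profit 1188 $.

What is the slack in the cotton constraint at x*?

cotton used = 1·9 + 3·18 = 63; slack = 72 − 63 = 9.

9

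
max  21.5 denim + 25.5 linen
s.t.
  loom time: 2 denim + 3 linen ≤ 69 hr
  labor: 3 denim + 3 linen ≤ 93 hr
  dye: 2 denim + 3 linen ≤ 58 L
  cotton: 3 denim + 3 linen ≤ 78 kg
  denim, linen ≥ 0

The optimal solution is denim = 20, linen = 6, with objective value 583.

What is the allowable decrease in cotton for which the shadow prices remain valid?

Binding constraints: dye, cotton. The basis is B = [[2,3],[3,3]] with det -3.
Per unit decrease in cotton, x* moves by d = (-1, 0.6667).
The basis stays optimal until denim reaches 0; allowable decrease = 20 kg.

20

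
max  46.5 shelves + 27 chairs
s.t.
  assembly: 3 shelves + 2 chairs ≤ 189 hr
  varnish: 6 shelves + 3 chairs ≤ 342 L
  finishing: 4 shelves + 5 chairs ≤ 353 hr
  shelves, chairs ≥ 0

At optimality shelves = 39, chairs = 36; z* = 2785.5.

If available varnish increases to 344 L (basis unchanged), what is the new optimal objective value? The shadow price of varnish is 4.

2793.5

Δb = 2, so new z* = 2785.5 + (4)·(2) = 2785.5 + 8 = 2793.5.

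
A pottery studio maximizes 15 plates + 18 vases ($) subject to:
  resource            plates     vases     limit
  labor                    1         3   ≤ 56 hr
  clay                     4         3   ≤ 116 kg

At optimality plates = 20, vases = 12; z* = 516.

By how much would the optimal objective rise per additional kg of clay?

Both labor and clay are binding at x*.
The binding rows give the dual system: 1·y_labor + 4·y_clay = 15 and 3·y_labor + 3·y_clay = 18.
This yields shadow prices y_labor = 3, y_clay = 3.
Shadow price of clay = 3.

3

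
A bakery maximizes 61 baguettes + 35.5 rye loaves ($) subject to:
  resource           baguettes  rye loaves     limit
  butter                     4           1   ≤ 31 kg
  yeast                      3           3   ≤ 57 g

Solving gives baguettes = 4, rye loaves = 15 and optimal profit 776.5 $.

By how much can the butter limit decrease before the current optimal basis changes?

12

Binding constraints: butter, yeast. The basis is B = [[4,1],[3,3]] with det 9.
Per unit decrease in butter, x* moves by d = (-0.3333, 0.3333).
The basis stays optimal until baguettes reaches 0; allowable decrease = 12 kg.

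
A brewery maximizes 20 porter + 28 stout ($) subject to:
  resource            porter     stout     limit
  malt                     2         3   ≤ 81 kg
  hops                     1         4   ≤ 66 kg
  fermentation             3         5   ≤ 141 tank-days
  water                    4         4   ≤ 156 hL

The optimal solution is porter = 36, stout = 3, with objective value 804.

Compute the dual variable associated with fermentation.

Binding: malt and water. Non-binding: hops (18 unused), fermentation (18 unused).
Slack constraints have shadow price 0 (complementary slackness).
The binding rows give the dual system: 2·y_malt + 4·y_water = 20 and 3·y_malt + 4·y_water = 28.
This yields shadow prices y_malt = 8, y_water = 1.
Shadow price of fermentation = 0.

0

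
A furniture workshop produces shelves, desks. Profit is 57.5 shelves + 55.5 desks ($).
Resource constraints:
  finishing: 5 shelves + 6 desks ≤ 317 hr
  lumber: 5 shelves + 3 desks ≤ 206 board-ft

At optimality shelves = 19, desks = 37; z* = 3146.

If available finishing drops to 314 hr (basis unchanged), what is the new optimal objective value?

Check each constraint at x*: finishing 317/317 (tight); lumber 206/206 (tight).
Dual feasibility on the basic columns requires 5·y_finishing + 5·y_lumber = 57.5, 6·y_finishing + 3·y_lumber = 55.5.
Solving: y_finishing = 7, y_lumber = 4.5.
Δz = y_finishing·Δb = 7 × (-3) = -21, so new z* = 3146 − 21 = 3125.

3125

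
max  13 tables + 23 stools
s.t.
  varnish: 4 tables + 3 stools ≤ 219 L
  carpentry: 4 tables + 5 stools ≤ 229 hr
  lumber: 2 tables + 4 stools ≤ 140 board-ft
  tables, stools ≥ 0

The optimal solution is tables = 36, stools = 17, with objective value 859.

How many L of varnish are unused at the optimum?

varnish used = 4·36 + 3·17 = 195; slack = 219 − 195 = 24.

24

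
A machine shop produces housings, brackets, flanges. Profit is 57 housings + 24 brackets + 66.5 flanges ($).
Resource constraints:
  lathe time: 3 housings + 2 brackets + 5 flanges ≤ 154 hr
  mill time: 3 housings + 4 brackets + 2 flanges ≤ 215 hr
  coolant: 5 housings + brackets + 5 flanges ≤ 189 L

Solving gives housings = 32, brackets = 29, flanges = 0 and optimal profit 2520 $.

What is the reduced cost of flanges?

-8.5

Binding: lathe time and coolant. Non-binding: mill time (3 unused).
By complementary slackness, y = 0 for the non-binding constraint.
From A_Bᵀ y = c: 3·y_lathe time + 5·y_coolant = 57; 2·y_lathe time + 1·y_coolant = 24.
Solving: y_lathe time = 9, y_coolant = 6.
Reduced cost of flanges: c₃ − yᵀa₃ = 66.5 − (9·5 + 6·5) = 66.5 − 75 = -8.5.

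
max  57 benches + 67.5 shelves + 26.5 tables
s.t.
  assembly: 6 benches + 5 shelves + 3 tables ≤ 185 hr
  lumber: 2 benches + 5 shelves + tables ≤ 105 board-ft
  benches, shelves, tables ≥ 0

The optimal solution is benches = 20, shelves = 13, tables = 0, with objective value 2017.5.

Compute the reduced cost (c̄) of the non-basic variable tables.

At the optimum: assembly uses 185 of 185 (binding); lumber uses 105 of 105 (binding).
The binding rows give the dual system: 6·y_assembly + 2·y_lumber = 57 and 5·y_assembly + 5·y_lumber = 67.5.
This yields shadow prices y_assembly = 7.5, y_lumber = 6.
Reduced cost of tables: c₃ − yᵀa₃ = 26.5 − (7.5·3 + 6·1) = 26.5 − 28.5 = -2.

-2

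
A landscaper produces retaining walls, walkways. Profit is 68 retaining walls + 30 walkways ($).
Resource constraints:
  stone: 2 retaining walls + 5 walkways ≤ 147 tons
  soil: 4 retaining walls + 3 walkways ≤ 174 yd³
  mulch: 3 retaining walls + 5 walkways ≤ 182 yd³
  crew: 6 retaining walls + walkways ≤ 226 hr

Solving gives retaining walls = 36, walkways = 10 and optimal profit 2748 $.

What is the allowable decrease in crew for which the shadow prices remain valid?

Binding constraints: soil, crew. The basis is B = [[4,3],[6,1]] with det -14.
Per unit decrease in crew, x* moves by d = (-0.2143, 0.2857).
The basis stays optimal until stone becomes binding; allowable decrease = 25 hr.

25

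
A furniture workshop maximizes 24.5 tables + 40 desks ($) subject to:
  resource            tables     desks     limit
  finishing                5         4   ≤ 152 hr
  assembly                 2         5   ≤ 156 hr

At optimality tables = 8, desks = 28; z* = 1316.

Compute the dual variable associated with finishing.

At the optimum: finishing uses 152 of 152 (binding); assembly uses 156 of 156 (binding).
Dual feasibility on the basic columns requires 5·y_finishing + 2·y_assembly = 24.5, 4·y_finishing + 5·y_assembly = 40.
Solving: y_finishing = 2.5, y_assembly = 6.
Shadow price of finishing = 2.5.

2.5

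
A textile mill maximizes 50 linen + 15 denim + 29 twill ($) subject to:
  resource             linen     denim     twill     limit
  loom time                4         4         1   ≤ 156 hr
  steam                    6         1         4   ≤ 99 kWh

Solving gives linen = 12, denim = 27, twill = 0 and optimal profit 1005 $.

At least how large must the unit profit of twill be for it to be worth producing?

30

Both loom time and steam are binding at x*.
Dual feasibility on the basic columns requires 4·y_loom time + 6·y_steam = 50, 4·y_loom time + 1·y_steam = 15.
This yields shadow prices y_loom time = 2, y_steam = 7.
twill enters the basis when its profit ≥ yᵀa₃ = 2·1 + 7·4 = 30.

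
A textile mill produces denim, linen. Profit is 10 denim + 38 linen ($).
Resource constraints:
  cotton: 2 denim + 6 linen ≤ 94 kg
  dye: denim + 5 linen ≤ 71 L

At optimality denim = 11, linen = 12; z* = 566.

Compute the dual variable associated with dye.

4

Both cotton and dye are binding at x*.
From A_Bᵀ y = c: 2·y_cotton + 1·y_dye = 10; 6·y_cotton + 5·y_dye = 38.
→ y_cotton = 3 and y_dye = 4.
Shadow price of dye = 4.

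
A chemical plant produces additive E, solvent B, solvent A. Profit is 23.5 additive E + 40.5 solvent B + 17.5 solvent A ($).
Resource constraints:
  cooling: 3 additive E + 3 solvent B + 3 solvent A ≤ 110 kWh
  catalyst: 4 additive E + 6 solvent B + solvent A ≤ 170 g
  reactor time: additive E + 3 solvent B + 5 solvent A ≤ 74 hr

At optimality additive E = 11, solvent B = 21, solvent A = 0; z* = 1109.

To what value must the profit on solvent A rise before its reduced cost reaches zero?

22.5

Binding: catalyst and reactor time. Non-binding: cooling (14 unused).
Slack constraints have shadow price 0 (complementary slackness).
Dual feasibility on the basic columns requires 4·y_catalyst + 1·y_reactor time = 23.5, 6·y_catalyst + 3·y_reactor time = 40.5.
→ y_catalyst = 5 and y_reactor time = 3.5.
solvent A enters the basis when its profit ≥ yᵀa₃ = 5·1 + 3.5·5 = 22.5.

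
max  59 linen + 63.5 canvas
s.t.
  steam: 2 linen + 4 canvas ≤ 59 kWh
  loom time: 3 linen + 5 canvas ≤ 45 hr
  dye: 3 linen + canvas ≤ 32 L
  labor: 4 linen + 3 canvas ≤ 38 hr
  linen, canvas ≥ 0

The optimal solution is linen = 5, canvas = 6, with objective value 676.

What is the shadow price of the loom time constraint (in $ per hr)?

7

Check each constraint at x*: steam 34/59 (slack 25); loom time 45/45 (tight); dye 21/32 (slack 11); labor 38/38 (tight).
Slack constraints have shadow price 0 (complementary slackness).
Dual feasibility on the basic columns requires 3·y_loom time + 4·y_labor = 59, 5·y_loom time + 3·y_labor = 63.5.
→ y_loom time = 7 and y_labor = 9.5.
Shadow price of loom time = 7.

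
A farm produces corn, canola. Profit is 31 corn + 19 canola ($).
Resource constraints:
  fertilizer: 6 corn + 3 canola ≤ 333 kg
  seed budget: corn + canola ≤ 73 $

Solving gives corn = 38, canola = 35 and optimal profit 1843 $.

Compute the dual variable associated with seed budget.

Check each constraint at x*: fertilizer 333/333 (tight); seed budget 73/73 (tight).
The binding rows give the dual system: 6·y_fertilizer + 1·y_seed budget = 31 and 3·y_fertilizer + 1·y_seed budget = 19.
→ y_fertilizer = 4 and y_seed budget = 7.
Shadow price of seed budget = 7.

7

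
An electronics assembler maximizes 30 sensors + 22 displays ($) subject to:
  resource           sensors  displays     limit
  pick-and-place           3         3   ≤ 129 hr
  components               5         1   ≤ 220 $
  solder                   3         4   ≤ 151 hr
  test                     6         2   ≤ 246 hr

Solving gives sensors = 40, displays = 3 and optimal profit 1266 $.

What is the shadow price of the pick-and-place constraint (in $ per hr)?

6

Binding: pick-and-place and test. Non-binding: components (17 unused), solder (19 unused).
Since components, solder are not tight, their duals are 0.
The binding rows give the dual system: 3·y_pick-and-place + 6·y_test = 30 and 3·y_pick-and-place + 2·y_test = 22.
→ y_pick-and-place = 6 and y_test = 2.
Shadow price of pick-and-place = 6.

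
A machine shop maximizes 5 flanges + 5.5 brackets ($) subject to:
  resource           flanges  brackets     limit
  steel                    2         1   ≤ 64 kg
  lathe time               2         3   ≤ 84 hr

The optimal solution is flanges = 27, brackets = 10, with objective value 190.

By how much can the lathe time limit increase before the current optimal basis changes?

Binding constraints: steel, lathe time. The basis is B = [[2,1],[2,3]] with det 4.
Per unit increase in lathe time, x* moves by d = (-0.25, 0.5).
The basis stays optimal until flanges reaches 0; allowable increase = 108 hr.

108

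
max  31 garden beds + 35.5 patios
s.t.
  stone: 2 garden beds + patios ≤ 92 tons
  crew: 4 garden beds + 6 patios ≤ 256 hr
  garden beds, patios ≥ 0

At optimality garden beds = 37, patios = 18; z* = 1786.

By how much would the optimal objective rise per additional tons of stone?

5.5

Both stone and crew are binding at x*.
The binding rows give the dual system: 2·y_stone + 4·y_crew = 31 and 1·y_stone + 6·y_crew = 35.5.
→ y_stone = 5.5 and y_crew = 5.
Shadow price of stone = 5.5.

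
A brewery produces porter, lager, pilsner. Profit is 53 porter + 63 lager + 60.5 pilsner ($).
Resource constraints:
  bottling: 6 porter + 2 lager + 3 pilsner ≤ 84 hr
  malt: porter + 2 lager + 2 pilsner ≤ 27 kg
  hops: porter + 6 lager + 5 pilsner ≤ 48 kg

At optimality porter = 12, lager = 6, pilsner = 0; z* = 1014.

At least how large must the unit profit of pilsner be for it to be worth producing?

Check each constraint at x*: bottling 84/84 (tight); malt 24/27 (slack 3); hops 48/48 (tight).
By complementary slackness, y = 0 for the non-binding constraint.
Dual feasibility on the basic columns requires 6·y_bottling + 1·y_hops = 53, 2·y_bottling + 6·y_hops = 63.
Solving: y_bottling = 7.5, y_hops = 8.
pilsner enters the basis when its profit ≥ yᵀa₃ = 7.5·3 + 8·5 = 62.5.

62.5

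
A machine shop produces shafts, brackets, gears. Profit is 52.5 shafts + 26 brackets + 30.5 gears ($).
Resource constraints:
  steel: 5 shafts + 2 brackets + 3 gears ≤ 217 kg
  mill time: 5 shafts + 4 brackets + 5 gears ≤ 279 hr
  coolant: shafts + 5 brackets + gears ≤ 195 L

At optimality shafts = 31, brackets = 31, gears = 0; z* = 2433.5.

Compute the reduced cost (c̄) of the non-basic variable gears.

-6

Check each constraint at x*: steel 217/217 (tight); mill time 279/279 (tight); coolant 186/195 (slack 9).
By complementary slackness, y = 0 for the non-binding constraint.
Dual feasibility on the basic columns requires 5·y_steel + 5·y_mill time = 52.5, 2·y_steel + 4·y_mill time = 26.
This yields shadow prices y_steel = 8, y_mill time = 2.5.
Reduced cost of gears: c₃ − yᵀa₃ = 30.5 − (8·3 + 2.5·5) = 30.5 − 36.5 = -6.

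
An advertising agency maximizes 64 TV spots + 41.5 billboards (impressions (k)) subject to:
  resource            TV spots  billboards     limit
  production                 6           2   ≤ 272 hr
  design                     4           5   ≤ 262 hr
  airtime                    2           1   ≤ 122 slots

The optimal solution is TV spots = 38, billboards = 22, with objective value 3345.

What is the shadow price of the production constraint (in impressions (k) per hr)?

Binding: production and design. Non-binding: airtime (24 unused).
By complementary slackness, y = 0 for the non-binding constraint.
The binding rows give the dual system: 6·y_production + 4·y_design = 64 and 2·y_production + 5·y_design = 41.5.
→ y_production = 7 and y_design = 5.5.
Shadow price of production = 7.

7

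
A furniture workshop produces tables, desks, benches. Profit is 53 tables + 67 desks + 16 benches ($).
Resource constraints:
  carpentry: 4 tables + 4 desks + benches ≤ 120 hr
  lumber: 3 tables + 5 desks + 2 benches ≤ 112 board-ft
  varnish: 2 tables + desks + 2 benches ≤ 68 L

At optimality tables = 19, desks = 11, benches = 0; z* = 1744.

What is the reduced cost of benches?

-6

Check each constraint at x*: carpentry 120/120 (tight); lumber 112/112 (tight); varnish 49/68 (slack 19).
Slack constraints have shadow price 0 (complementary slackness).
The binding rows give the dual system: 4·y_carpentry + 3·y_lumber = 53 and 4·y_carpentry + 5·y_lumber = 67.
This yields shadow prices y_carpentry = 8, y_lumber = 7.
Reduced cost of benches: c₃ − yᵀa₃ = 16 − (8·1 + 7·2) = 16 − 22 = -6.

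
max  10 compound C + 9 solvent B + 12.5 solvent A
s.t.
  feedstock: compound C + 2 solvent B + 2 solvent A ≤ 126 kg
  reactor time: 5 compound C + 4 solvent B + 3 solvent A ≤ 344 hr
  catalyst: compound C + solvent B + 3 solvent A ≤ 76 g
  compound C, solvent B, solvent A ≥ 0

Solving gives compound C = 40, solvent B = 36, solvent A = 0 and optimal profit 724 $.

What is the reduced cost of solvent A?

Check each constraint at x*: feedstock 112/126 (slack 14); reactor time 344/344 (tight); catalyst 76/76 (tight).
Slack constraints have shadow price 0 (complementary slackness).
Dual feasibility on the basic columns requires 5·y_reactor time + 1·y_catalyst = 10, 4·y_reactor time + 1·y_catalyst = 9.
Solving: y_reactor time = 1, y_catalyst = 5.
Reduced cost of solvent A: c₃ − yᵀa₃ = 12.5 − (1·3 + 5·3) = 12.5 − 18 = -5.5.

-5.5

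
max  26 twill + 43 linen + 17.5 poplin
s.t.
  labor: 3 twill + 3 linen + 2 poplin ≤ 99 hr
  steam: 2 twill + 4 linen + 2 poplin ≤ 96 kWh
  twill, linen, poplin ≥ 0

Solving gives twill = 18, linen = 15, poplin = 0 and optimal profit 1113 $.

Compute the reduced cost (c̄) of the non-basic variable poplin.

-5.5

Check each constraint at x*: labor 99/99 (tight); steam 96/96 (tight).
Dual feasibility on the basic columns requires 3·y_labor + 2·y_steam = 26, 3·y_labor + 4·y_steam = 43.
This yields shadow prices y_labor = 3, y_steam = 8.5.
Reduced cost of poplin: c₃ − yᵀa₃ = 17.5 − (3·2 + 8.5·2) = 17.5 − 23 = -5.5.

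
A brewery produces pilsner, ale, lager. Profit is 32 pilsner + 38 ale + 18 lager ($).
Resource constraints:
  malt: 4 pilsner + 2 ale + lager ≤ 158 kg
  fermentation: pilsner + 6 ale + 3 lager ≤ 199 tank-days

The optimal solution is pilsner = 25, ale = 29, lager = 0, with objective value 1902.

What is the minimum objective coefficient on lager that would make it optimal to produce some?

Check each constraint at x*: malt 158/158 (tight); fermentation 199/199 (tight).
The binding rows give the dual system: 4·y_malt + 1·y_fermentation = 32 and 2·y_malt + 6·y_fermentation = 38.
Solving: y_malt = 7, y_fermentation = 4.
lager enters the basis when its profit ≥ yᵀa₃ = 7·1 + 4·3 = 19.

19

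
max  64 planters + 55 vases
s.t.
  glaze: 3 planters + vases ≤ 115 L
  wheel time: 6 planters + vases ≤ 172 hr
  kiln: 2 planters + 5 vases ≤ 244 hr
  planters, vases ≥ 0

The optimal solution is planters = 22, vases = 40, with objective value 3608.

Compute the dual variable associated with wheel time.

7.5

Check each constraint at x*: glaze 106/115 (slack 9); wheel time 172/172 (tight); kiln 244/244 (tight).
By complementary slackness, y = 0 for the non-binding constraint.
Dual feasibility on the basic columns requires 6·y_wheel time + 2·y_kiln = 64, 1·y_wheel time + 5·y_kiln = 55.
→ y_wheel time = 7.5 and y_kiln = 9.5.
Shadow price of wheel time = 7.5.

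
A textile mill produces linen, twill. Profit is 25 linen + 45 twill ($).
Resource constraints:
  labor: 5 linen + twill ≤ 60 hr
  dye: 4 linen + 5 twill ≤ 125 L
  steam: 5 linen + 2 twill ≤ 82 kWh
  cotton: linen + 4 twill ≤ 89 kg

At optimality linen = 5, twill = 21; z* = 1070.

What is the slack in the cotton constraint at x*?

cotton used = 1·5 + 4·21 = 89; slack = 89 − 89 = 0.

0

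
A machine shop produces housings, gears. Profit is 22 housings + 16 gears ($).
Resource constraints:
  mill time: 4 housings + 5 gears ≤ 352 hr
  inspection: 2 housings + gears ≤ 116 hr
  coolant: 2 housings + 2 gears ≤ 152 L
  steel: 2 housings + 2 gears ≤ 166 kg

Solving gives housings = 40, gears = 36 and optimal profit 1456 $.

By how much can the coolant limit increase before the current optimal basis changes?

4

Binding constraints: inspection, coolant. The basis is B = [[2,1],[2,2]] with det 2.
Per unit increase in coolant, x* moves by d = (-0.5, 1).
The basis stays optimal until mill time becomes binding; allowable increase = 4 L.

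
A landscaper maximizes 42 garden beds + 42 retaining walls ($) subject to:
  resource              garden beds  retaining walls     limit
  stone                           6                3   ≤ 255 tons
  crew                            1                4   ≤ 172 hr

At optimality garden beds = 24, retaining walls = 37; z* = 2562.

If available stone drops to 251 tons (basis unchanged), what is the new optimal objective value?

2538

At the optimum: stone uses 255 of 255 (binding); crew uses 172 of 172 (binding).
From A_Bᵀ y = c: 6·y_stone + 1·y_crew = 42; 3·y_stone + 4·y_crew = 42.
This yields shadow prices y_stone = 6, y_crew = 6.
Δz = y_stone·Δb = 6 × (-4) = -24, so new z* = 2562 − 24 = 2538.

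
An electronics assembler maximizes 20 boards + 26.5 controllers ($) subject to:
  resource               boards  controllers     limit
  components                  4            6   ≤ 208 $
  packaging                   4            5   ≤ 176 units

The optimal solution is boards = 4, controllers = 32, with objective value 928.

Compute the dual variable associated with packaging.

At the optimum: components uses 208 of 208 (binding); packaging uses 176 of 176 (binding).
The binding rows give the dual system: 4·y_components + 4·y_packaging = 20 and 6·y_components + 5·y_packaging = 26.5.
Solving: y_components = 1.5, y_packaging = 3.5.
Shadow price of packaging = 3.5.

3.5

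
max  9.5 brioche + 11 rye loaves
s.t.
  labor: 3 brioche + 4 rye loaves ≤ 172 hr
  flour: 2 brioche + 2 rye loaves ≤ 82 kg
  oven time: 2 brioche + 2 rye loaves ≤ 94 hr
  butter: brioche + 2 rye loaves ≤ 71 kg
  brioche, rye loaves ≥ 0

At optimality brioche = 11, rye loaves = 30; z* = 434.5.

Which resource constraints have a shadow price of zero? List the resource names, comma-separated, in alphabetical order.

labor, oven time

labor: 153/172 (slack 19)
flour: 82/82 (binding)
oven time: 82/94 (slack 12)
butter: 71/71 (binding)
By complementary slackness, a constraint with positive slack has shadow price 0 → labor, oven time.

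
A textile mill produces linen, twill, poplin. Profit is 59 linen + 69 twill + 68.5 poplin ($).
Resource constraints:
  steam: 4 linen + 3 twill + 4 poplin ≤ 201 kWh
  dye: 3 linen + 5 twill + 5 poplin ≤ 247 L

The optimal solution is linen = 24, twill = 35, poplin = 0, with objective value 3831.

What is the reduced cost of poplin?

-8.5

Both steam and dye are binding at x*.
From A_Bᵀ y = c: 4·y_steam + 3·y_dye = 59; 3·y_steam + 5·y_dye = 69.
This yields shadow prices y_steam = 8, y_dye = 9.
Reduced cost of poplin: c₃ − yᵀa₃ = 68.5 − (8·4 + 9·5) = 68.5 − 77 = -8.5.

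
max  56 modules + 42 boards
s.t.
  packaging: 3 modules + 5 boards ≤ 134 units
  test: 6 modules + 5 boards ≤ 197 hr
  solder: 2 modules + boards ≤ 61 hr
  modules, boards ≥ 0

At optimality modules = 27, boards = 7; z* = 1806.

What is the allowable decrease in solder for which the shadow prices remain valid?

Binding constraints: test, solder. The basis is B = [[6,5],[2,1]] with det -4.
Per unit decrease in solder, x* moves by d = (-1.25, 1.5).
The basis stays optimal until packaging becomes binding; allowable decrease = 4.8 hr.

4.8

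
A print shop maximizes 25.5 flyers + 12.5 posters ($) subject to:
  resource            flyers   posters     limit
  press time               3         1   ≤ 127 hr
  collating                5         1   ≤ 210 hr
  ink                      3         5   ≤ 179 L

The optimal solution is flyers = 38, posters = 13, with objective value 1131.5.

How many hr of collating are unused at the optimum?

7

collating used = 5·38 + 1·13 = 203; slack = 210 − 203 = 7.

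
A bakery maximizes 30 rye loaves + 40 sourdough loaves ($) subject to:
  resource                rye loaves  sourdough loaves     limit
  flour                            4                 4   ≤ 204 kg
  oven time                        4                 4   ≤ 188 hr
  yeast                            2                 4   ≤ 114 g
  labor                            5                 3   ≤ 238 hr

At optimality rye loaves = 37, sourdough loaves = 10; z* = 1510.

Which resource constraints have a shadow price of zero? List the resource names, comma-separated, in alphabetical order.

flour: 188/204 (slack 16)
oven time: 188/188 (binding)
yeast: 114/114 (binding)
labor: 215/238 (slack 23)
By complementary slackness, a constraint with positive slack has shadow price 0 → flour, labor.

flour, labor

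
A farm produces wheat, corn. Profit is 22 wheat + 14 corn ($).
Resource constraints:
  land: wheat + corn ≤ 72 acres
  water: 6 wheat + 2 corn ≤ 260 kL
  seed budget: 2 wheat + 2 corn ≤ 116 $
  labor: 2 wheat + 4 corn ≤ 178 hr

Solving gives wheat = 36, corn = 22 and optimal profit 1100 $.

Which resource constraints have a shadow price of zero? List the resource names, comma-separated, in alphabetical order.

labor, land

land: 58/72 (slack 14)
water: 260/260 (binding)
seed budget: 116/116 (binding)
labor: 160/178 (slack 18)
By complementary slackness, a constraint with positive slack has shadow price 0 → labor, land.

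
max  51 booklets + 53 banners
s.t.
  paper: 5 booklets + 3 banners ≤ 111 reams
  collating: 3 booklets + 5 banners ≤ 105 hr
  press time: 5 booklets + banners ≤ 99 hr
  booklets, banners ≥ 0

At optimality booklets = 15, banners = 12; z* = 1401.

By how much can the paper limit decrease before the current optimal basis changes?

48

Binding constraints: paper, collating. The basis is B = [[5,3],[3,5]] with det 16.
Per unit decrease in paper, x* moves by d = (-0.3125, 0.1875).
The basis stays optimal until booklets reaches 0; allowable decrease = 48 reams.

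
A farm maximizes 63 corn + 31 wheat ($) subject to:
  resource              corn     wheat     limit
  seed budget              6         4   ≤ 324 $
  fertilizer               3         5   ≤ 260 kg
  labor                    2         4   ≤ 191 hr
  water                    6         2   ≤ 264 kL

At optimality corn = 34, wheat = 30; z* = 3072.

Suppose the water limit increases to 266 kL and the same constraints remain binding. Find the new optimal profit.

3083

Binding: seed budget and water. Non-binding: fertilizer (8 unused), labor (3 unused).
Slack constraints have shadow price 0 (complementary slackness).
From A_Bᵀ y = c: 6·y_seed budget + 6·y_water = 63; 4·y_seed budget + 2·y_water = 31.
This yields shadow prices y_seed budget = 5, y_water = 5.5.
Δz = y_water·Δb = 5.5 × (2) = 11, so new z* = 3072 + 11 = 3083.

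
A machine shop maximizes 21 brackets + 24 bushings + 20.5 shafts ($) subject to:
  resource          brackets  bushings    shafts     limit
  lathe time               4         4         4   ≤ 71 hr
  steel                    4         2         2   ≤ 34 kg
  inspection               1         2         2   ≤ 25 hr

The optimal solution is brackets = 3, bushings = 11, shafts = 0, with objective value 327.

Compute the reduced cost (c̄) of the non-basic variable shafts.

Binding: steel and inspection. Non-binding: lathe time (15 unused).
Since lathe time is not tight, its dual is 0.
From A_Bᵀ y = c: 4·y_steel + 1·y_inspection = 21; 2·y_steel + 2·y_inspection = 24.
→ y_steel = 3 and y_inspection = 9.
Reduced cost of shafts: c₃ − yᵀa₃ = 20.5 − (3·2 + 9·2) = 20.5 − 24 = -3.5.

-3.5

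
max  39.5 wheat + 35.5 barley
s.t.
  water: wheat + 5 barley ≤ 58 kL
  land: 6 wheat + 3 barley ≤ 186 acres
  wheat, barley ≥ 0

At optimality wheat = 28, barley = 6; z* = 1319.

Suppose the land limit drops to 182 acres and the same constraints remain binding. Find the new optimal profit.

At the optimum: water uses 58 of 58 (binding); land uses 186 of 186 (binding).
The binding rows give the dual system: 1·y_water + 6·y_land = 39.5 and 5·y_water + 3·y_land = 35.5.
→ y_water = 3.5 and y_land = 6.
Δz = y_land·Δb = 6 × (-4) = -24, so new z* = 1319 − 24 = 1295.

1295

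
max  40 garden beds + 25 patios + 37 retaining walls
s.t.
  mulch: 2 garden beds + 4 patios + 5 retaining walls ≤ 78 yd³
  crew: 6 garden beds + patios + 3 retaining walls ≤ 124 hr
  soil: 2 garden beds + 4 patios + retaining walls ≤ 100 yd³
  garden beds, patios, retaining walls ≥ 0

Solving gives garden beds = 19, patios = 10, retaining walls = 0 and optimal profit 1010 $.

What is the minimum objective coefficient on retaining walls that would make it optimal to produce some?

40

Binding: mulch and crew. Non-binding: soil (22 unused).
Slack constraints have shadow price 0 (complementary slackness).
The binding rows give the dual system: 2·y_mulch + 6·y_crew = 40 and 4·y_mulch + 1·y_crew = 25.
This yields shadow prices y_mulch = 5, y_crew = 5.
retaining walls enters the basis when its profit ≥ yᵀa₃ = 5·5 + 5·3 = 40.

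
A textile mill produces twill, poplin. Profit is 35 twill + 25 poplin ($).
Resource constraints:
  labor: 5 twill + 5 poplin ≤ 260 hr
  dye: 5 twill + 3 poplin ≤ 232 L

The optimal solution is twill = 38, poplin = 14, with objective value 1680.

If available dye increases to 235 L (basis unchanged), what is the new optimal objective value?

At the optimum: labor uses 260 of 260 (binding); dye uses 232 of 232 (binding).
Dual feasibility on the basic columns requires 5·y_labor + 5·y_dye = 35, 5·y_labor + 3·y_dye = 25.
This yields shadow prices y_labor = 2, y_dye = 5.
Δz = y_dye·Δb = 5 × (3) = 15, so new z* = 1680 + 15 = 1695.

1695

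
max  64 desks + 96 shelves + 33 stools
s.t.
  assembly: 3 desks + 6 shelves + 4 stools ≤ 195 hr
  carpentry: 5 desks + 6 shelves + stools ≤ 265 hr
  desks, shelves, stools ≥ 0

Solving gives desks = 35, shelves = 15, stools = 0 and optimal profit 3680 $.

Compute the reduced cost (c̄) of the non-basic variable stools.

-7

Check each constraint at x*: assembly 195/195 (tight); carpentry 265/265 (tight).
From A_Bᵀ y = c: 3·y_assembly + 5·y_carpentry = 64; 6·y_assembly + 6·y_carpentry = 96.
→ y_assembly = 8 and y_carpentry = 8.
Reduced cost of stools: c₃ − yᵀa₃ = 33 − (8·4 + 8·1) = 33 − 40 = -7.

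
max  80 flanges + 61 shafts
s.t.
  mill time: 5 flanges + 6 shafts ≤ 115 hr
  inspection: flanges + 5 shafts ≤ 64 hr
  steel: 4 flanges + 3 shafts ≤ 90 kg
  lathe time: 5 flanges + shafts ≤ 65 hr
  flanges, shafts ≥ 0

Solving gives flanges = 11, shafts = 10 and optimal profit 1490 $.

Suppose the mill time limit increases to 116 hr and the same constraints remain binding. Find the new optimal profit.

Binding: mill time and lathe time. Non-binding: inspection (3 unused), steel (16 unused).
By complementary slackness, y = 0 for the non-binding constraints.
From A_Bᵀ y = c: 5·y_mill time + 5·y_lathe time = 80; 6·y_mill time + 1·y_lathe time = 61.
Solving: y_mill time = 9, y_lathe time = 7.
Δz = y_mill time·Δb = 9 × (1) = 9, so new z* = 1490 + 9 = 1499.

1499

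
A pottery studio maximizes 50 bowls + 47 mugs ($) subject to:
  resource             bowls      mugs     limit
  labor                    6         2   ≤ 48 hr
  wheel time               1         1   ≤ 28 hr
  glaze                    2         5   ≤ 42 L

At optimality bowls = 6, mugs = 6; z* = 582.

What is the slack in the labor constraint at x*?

labor used = 6·6 + 2·6 = 48; slack = 48 − 48 = 0.

0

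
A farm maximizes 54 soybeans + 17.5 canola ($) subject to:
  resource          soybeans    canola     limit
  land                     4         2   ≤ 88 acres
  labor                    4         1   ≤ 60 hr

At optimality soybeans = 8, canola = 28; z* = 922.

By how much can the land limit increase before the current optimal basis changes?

32

Binding constraints: land, labor. The basis is B = [[4,2],[4,1]] with det -4.
Per unit increase in land, x* moves by d = (-0.25, 1).
The basis stays optimal until soybeans reaches 0; allowable increase = 32 acres.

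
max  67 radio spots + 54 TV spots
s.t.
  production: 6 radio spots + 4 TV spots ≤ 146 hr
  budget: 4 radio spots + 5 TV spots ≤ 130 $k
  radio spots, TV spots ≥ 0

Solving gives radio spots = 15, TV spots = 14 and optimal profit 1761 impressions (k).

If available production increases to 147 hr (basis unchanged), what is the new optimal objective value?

1769.5

At the optimum: production uses 146 of 146 (binding); budget uses 130 of 130 (binding).
Dual feasibility on the basic columns requires 6·y_production + 4·y_budget = 67, 4·y_production + 5·y_budget = 54.
Solving: y_production = 8.5, y_budget = 4.
Δz = y_production·Δb = 8.5 × (1) = 8.5, so new z* = 1761 + 8.5 = 1769.5.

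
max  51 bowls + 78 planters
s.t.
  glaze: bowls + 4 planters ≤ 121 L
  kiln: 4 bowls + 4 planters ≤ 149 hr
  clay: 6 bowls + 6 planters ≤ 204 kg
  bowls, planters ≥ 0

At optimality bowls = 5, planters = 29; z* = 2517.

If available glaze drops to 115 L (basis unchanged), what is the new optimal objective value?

2463

Binding: glaze and clay. Non-binding: kiln (13 unused).
By complementary slackness, y = 0 for the non-binding constraint.
From A_Bᵀ y = c: 1·y_glaze + 6·y_clay = 51; 4·y_glaze + 6·y_clay = 78.
This yields shadow prices y_glaze = 9, y_clay = 7.
Δz = y_glaze·Δb = 9 × (-6) = -54, so new z* = 2517 − 54 = 2463.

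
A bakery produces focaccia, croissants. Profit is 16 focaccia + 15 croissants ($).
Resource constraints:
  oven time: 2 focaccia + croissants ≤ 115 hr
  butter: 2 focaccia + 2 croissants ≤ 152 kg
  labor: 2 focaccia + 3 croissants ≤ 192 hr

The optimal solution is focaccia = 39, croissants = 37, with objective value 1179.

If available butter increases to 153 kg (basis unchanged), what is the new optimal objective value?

Binding: oven time and butter. Non-binding: labor (3 unused).
Since labor is not tight, its dual is 0.
The binding rows give the dual system: 2·y_oven time + 2·y_butter = 16 and 1·y_oven time + 2·y_butter = 15.
→ y_oven time = 1 and y_butter = 7.
Δz = y_butter·Δb = 7 × (1) = 7, so new z* = 1179 + 7 = 1186.

1186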